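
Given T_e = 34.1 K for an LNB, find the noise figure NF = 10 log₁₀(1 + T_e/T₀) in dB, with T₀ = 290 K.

F = 1 + T_e/T₀ = 1 + 34.1/290 = 1.11759
NF = 10 log₁₀(1.11759) = 0.483 dB

0.483 dB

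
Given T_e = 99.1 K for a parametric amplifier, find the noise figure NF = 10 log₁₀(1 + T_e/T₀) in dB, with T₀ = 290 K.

1.28 dB

F = 1 + T_e/T₀ = 1 + 99.1/290 = 1.34172
NF = 10 log₁₀(1.34172) = 1.28 dB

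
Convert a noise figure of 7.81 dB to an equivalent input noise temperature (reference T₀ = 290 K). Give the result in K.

1461 K

F = 10^(7.81/10) = 6.03949
T_e = (F − 1)·T₀ = (6.03949 − 1) × 290 = 1461 K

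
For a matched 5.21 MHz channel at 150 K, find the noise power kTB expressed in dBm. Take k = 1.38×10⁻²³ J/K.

−109.7 dBm

P_n = kTB = 1.38×10⁻²³ × 150 × 5.21×10⁶ = 1.08×10⁻¹⁴ W
In dBm: 10 log₁₀(1.08×10⁻¹⁴ / 10⁻³) = −109.7 dBm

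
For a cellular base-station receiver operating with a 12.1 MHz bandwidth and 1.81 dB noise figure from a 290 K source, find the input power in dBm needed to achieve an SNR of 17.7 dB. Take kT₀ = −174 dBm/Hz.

Sensitivity = −174 + 10 log₁₀(B) + NF + SNR_min
= −174 + 70.83 + 1.81 + 17.7
= −83.66 dBm → −83.7 dBm

−83.7 dBm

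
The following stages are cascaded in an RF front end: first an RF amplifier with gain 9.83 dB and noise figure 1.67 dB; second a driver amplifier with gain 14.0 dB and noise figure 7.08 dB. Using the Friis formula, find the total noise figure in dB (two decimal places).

Convert to linear (a loss of L dB is a gain of −L dB): F_i = 10^(NF_i/10), G_i = 10^(G_i,dB/10)
  Stage 1: F_1 = 10^(1.67/10) = 1.469, G_1 = 10^(9.83/10) = 9.616
  Stage 2: F_2 = 10^(7.08/10) = 5.105, G_2 = 10^(14.0/10) = 25.12
Friis cascade:
  F = 1.469 + (5.105 − 1)/9.616 = 1.896
NF = 10 log₁₀(1.896) = 2.78 dB

2.78 dB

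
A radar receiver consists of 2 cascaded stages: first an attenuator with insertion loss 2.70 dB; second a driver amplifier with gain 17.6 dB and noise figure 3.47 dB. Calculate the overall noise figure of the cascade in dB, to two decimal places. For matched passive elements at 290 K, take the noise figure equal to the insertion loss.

6.17 dB

Convert to linear (a loss of L dB is a gain of −L dB): F_i = 10^(NF_i/10), G_i = 10^(G_i,dB/10)
  Stage 1: F_1 = 10^(2.70/10) = 1.862, G_1 = 10^(−2.70/10) = 0.5370
  Stage 2: F_2 = 10^(3.47/10) = 2.223, G_2 = 10^(17.6/10) = 57.54
Friis cascade:
  F = 1.862 + (2.223 − 1)/0.5370 = 4.140
NF = 10 log₁₀(4.140) = 6.17 dB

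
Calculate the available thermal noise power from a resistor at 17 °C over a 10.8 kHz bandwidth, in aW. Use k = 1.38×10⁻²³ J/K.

T = 17 °C + 273.15 = 290.15 K
P_n = kTB = 1.38×10⁻²³ × 290.15 × 1.08×10⁴ = 4.32×10⁻¹⁷ W = 43.2 aW

43.2 aW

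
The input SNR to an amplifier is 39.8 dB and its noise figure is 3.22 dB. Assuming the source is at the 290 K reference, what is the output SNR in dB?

36.58 dB

By definition F = SNR_in/SNR_out, so in dB: SNR_out = SNR_in − NF
SNR_out = 39.8 − 3.22 = 36.58 dB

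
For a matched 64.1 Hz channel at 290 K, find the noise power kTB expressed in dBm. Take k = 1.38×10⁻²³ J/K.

P_n = kTB = 1.38×10⁻²³ × 290 × 6.41×10¹ = 2.57×10⁻¹⁹ W
In dBm: 10 log₁₀(2.57×10⁻¹⁹ / 10⁻³) = −155.9 dBm

−155.9 dBm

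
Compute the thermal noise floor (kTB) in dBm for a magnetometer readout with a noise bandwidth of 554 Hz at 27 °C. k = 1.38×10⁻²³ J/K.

T = 27 °C + 273.15 = 300.15 K
P_n = kTB = 1.38×10⁻²³ × 300.15 × 5.54×10² = 2.29×10⁻¹⁸ W
In dBm: 10 log₁₀(2.29×10⁻¹⁸ / 10⁻³) = −146.4 dBm

−146.4 dBm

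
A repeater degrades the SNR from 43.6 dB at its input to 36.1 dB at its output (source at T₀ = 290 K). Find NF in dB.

NF (dB) = SNR_in(dB) − SNR_out(dB) when the source is at T₀
NF = 43.6 − 36.1 = 7.5 dB

7.5 dB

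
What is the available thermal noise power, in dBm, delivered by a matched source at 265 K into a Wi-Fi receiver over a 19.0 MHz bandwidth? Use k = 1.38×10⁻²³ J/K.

P_n = kTB = 1.38×10⁻²³ × 265 × 1.90×10⁷ = 6.95×10⁻¹⁴ W
In dBm: 10 log₁₀(6.95×10⁻¹⁴ / 10⁻³) = −101.6 dBm

−101.6 dBm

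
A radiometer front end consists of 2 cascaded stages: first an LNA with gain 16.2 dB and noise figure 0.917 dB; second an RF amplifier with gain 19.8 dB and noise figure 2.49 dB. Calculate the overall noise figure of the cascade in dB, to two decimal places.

Convert to linear (a loss of L dB is a gain of −L dB): F_i = 10^(NF_i/10), G_i = 10^(G_i,dB/10)
  Stage 1: F_1 = 10^(0.917/10) = 1.235, G_1 = 10^(16.2/10) = 41.69
  Stage 2: F_2 = 10^(2.49/10) = 1.774, G_2 = 10^(19.8/10) = 95.50
Friis cascade:
  F = 1.235 + (1.774 − 1)/41.69 = 1.254
NF = 10 log₁₀(1.254) = 0.98 dB

0.98 dB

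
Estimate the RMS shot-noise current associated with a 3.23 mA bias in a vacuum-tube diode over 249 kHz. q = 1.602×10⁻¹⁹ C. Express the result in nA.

I_n = √(2qI·B)
2qI·B = 2 × 1.602×10⁻¹⁹ × 3.23×10⁻³ × 2.49×10⁵ = 2.58×10⁻¹⁶ A²
I_n = √(2.58×10⁻¹⁶) = 1.61×10⁻⁸ A = 16.1 nA

16.1 nA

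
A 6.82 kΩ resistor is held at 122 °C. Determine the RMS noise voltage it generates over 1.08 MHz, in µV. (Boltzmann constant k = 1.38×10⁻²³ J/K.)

12.7 µV

T = 122 °C + 273.15 = 395.15 K
V_n = √(4kTRB)
4kTRB = 4 × 1.38×10⁻²³ × 395.15 × 6.82×10³ × 1.08×10⁶ = 1.61×10⁻¹⁰ V²
V_n = √(1.61×10⁻¹⁰) = 1.27×10⁻⁵ V = 12.7 µV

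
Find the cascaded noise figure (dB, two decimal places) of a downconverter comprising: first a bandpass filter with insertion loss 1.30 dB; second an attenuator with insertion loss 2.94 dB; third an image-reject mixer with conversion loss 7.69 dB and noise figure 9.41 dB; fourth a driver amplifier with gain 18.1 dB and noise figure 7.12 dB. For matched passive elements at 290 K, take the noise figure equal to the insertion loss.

Convert to linear (a loss of L dB is a gain of −L dB): F_i = 10^(NF_i/10), G_i = 10^(G_i,dB/10)
  Stage 1: F_1 = 10^(1.30/10) = 1.349, G_1 = 10^(−1.30/10) = 0.7413
  Stage 2: F_2 = 10^(2.94/10) = 1.968, G_2 = 10^(−2.94/10) = 0.5082
  Stage 3: F_3 = 10^(9.41/10) = 8.730, G_3 = 10^(−7.69/10) = 0.1702
  Stage 4: F_4 = 10^(7.12/10) = 5.152, G_4 = 10^(18.1/10) = 64.57
Friis cascade:
  F = 1.349 + (1.968 − 1)/0.7413 + (8.730 − 1)/0.3767 + (5.152 − 1)/0.06412 = 87.93
NF = 10 log₁₀(87.93) = 19.44 dB

19.44 dB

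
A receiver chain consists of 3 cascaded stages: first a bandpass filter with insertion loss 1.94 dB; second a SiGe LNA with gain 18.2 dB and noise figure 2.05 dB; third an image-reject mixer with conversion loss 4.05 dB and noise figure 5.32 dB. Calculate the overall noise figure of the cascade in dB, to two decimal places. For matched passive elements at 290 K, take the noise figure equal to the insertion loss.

Convert to linear (a loss of L dB is a gain of −L dB): F_i = 10^(NF_i/10), G_i = 10^(G_i,dB/10)
  Stage 1: F_1 = 10^(1.94/10) = 1.563, G_1 = 10^(−1.94/10) = 0.6397
  Stage 2: F_2 = 10^(2.05/10) = 1.603, G_2 = 10^(18.2/10) = 66.07
  Stage 3: F_3 = 10^(5.32/10) = 3.404, G_3 = 10^(−4.05/10) = 0.3936
Friis cascade:
  F = 1.563 + (1.603 − 1)/0.6397 + (3.404 − 1)/42.27 = 2.563
NF = 10 log₁₀(2.563) = 4.09 dB

4.09 dB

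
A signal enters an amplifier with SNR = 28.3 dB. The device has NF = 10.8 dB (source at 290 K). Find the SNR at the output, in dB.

By definition F = SNR_in/SNR_out, so in dB: SNR_out = SNR_in − NF
SNR_out = 28.3 − 10.8 = 17.5 dB

17.5 dB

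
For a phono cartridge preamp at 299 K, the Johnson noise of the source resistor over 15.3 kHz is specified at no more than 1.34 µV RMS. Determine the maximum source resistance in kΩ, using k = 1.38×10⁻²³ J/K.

7.11 kΩ

Johnson–Nyquist: V_n = √(4kTRB) ⇒ R = V_n² / (4kTB)
4kTB = 4 × 1.38×10⁻²³ × 299 × 1.53×10⁴ = 2.53×10⁻¹⁶
R = (1.34×10⁻⁶)² / 2.53×10⁻¹⁶ = 7.11×10³ Ω = 7.11 kΩ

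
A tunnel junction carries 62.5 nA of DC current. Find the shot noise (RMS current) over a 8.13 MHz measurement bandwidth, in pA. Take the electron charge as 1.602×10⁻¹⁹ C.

I_n = √(2qI·B)
2qI·B = 2 × 1.602×10⁻¹⁹ × 6.25×10⁻⁸ × 8.13×10⁶ = 1.63×10⁻¹⁹ A²
I_n = √(1.63×10⁻¹⁹) = 4.03×10⁻¹⁰ A = 403 pA

403 pA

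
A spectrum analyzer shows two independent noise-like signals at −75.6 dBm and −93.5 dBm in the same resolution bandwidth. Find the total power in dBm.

−75.5 dBm

Convert to linear, add, convert back:
P₁ = 2.75×10⁻¹¹ W, P₂ = 4.47×10⁻¹³ W
P_tot = 2.80×10⁻¹¹ W → 10 log₁₀(P_tot / 10⁻³) = −75.5 dBm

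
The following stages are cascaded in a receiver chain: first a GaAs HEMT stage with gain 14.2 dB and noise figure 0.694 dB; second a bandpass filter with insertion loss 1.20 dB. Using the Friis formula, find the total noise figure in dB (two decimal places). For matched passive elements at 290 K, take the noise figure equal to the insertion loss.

0.74 dB

Convert to linear (a loss of L dB is a gain of −L dB): F_i = 10^(NF_i/10), G_i = 10^(G_i,dB/10)
  Stage 1: F_1 = 10^(0.694/10) = 1.173, G_1 = 10^(14.2/10) = 26.30
  Stage 2: F_2 = 10^(1.20/10) = 1.318, G_2 = 10^(−1.20/10) = 0.7586
Friis cascade:
  F = 1.173 + (1.318 − 1)/26.30 = 1.185
NF = 10 log₁₀(1.185) = 0.74 dB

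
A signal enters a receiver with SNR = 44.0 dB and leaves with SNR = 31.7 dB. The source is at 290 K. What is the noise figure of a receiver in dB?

NF (dB) = SNR_in(dB) − SNR_out(dB) when the source is at T₀
NF = 44.0 − 31.7 = 12.3 dB

12.3 dB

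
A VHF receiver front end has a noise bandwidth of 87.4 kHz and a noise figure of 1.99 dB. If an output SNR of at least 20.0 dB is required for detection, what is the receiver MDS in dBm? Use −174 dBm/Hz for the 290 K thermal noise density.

−102.6 dBm

Sensitivity = −174 + 10 log₁₀(B) + NF + SNR_min
= −174 + 49.42 + 1.99 + 20.0
= −102.59 dBm → −102.6 dBm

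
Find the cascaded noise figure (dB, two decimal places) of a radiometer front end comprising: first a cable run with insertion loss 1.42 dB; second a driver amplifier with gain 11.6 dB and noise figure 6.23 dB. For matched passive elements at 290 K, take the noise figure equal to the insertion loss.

Convert to linear (a loss of L dB is a gain of −L dB): F_i = 10^(NF_i/10), G_i = 10^(G_i,dB/10)
  Stage 1: F_1 = 10^(1.42/10) = 1.387, G_1 = 10^(−1.42/10) = 0.7211
  Stage 2: F_2 = 10^(6.23/10) = 4.198, G_2 = 10^(11.6/10) = 14.45
Friis cascade:
  F = 1.387 + (4.198 − 1)/0.7211 = 5.821
NF = 10 log₁₀(5.821) = 7.65 dB

7.65 dB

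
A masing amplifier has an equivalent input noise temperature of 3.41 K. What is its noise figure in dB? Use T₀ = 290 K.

F = 1 + T_e/T₀ = 1 + 3.41/290 = 1.01176
NF = 10 log₁₀(1.01176) = 0.051 dB

0.051 dB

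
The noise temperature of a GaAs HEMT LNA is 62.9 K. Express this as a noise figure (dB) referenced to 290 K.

F = 1 + T_e/T₀ = 1 + 62.9/290 = 1.2169
NF = 10 log₁₀(1.2169) = 0.853 dB

0.853 dB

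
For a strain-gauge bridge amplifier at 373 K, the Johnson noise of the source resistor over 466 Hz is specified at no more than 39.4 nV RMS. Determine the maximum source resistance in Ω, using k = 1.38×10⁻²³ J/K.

Johnson–Nyquist: V_n = √(4kTRB) ⇒ R = V_n² / (4kTB)
4kTB = 4 × 1.38×10⁻²³ × 373 × 4.66×10² = 9.59×10⁻¹⁸
R = (3.94×10⁻⁸)² / 9.59×10⁻¹⁸ = 1.62×10² Ω = 162 Ω

162 Ω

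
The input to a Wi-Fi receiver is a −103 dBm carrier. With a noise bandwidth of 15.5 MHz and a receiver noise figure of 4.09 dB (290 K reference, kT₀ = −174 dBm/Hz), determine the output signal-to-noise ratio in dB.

−5.0 dB

Noise floor: N = −174 + 10 log₁₀(B) + NF
10 log₁₀(1.55×10⁷) = 71.9 dB
N = −174 + 71.9 + 4.09 = −98.01 dBm
SNR = P_sig − N = −103 − (−98.01) = −4.99 dB → −5.0 dB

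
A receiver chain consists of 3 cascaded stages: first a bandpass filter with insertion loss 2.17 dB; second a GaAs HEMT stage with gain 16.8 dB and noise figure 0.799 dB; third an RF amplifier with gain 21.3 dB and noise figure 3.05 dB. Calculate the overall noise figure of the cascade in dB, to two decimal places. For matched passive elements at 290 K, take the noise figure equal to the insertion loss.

Convert to linear (a loss of L dB is a gain of −L dB): F_i = 10^(NF_i/10), G_i = 10^(G_i,dB/10)
  Stage 1: F_1 = 10^(2.17/10) = 1.648, G_1 = 10^(−2.17/10) = 0.6067
  Stage 2: F_2 = 10^(0.799/10) = 1.202, G_2 = 10^(16.8/10) = 47.86
  Stage 3: F_3 = 10^(3.05/10) = 2.018, G_3 = 10^(21.3/10) = 134.9
Friis cascade:
  F = 1.648 + (1.202 − 1)/0.6067 + (2.018 − 1)/29.04 = 2.016
NF = 10 log₁₀(2.016) = 3.05 dB

3.05 dB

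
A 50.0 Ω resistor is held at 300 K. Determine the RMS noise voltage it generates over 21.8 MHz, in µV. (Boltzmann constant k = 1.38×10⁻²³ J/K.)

V_n = √(4kTRB)
4kTRB = 4 × 1.38×10⁻²³ × 300 × 5.00×10¹ × 2.18×10⁷ = 1.81×10⁻¹¹ V²
V_n = √(1.81×10⁻¹¹) = 4.25×10⁻⁶ V = 4.25 µV

4.25 µV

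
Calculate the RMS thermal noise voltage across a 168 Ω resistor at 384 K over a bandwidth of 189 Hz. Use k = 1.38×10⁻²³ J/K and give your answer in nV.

25.9 nV

V_n = √(4kTRB)
4kTRB = 4 × 1.38×10⁻²³ × 384 × 1.68×10² × 1.89×10² = 6.73×10⁻¹⁶ V²
V_n = √(6.73×10⁻¹⁶) = 2.59×10⁻⁸ V = 25.9 nV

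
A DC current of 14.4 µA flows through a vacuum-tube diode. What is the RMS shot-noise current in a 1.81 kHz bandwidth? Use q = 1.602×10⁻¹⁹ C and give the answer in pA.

I_n = √(2qI·B)
2qI·B = 2 × 1.602×10⁻¹⁹ × 1.44×10⁻⁵ × 1.81×10³ = 8.35×10⁻²¹ A²
I_n = √(8.35×10⁻²¹) = 9.14×10⁻¹¹ A = 91.4 pA

91.4 pA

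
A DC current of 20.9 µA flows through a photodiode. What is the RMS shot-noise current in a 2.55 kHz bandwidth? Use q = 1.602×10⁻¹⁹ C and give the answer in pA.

I_n = √(2qI·B)
2qI·B = 2 × 1.602×10⁻¹⁹ × 2.09×10⁻⁵ × 2.55×10³ = 1.71×10⁻²⁰ A²
I_n = √(1.71×10⁻²⁰) = 1.31×10⁻¹⁰ A = 131 pA

131 pA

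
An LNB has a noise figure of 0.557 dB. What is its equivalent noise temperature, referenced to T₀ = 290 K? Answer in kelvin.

F = 10^(0.557/10) = 1.13684
T_e = (F − 1)·T₀ = (1.13684 − 1) × 290 = 39.7 K

39.7 K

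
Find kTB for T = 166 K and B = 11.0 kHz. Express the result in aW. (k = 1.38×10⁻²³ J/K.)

P_n = kTB = 1.38×10⁻²³ × 166 × 1.10×10⁴ = 2.52×10⁻¹⁷ W = 25.2 aW

25.2 aW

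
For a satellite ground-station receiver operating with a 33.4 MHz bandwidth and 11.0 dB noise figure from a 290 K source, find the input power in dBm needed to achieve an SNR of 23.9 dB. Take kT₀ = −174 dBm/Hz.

−63.9 dBm

Sensitivity = −174 + 10 log₁₀(B) + NF + SNR_min
= −174 + 75.24 + 11.0 + 23.9
= −63.86 dBm → −63.9 dBm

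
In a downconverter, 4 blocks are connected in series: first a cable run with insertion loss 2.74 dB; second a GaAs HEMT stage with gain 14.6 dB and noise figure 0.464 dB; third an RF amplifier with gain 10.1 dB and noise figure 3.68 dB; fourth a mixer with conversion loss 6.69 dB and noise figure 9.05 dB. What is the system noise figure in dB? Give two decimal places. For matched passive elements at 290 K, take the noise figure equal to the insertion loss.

Convert to linear (a loss of L dB is a gain of −L dB): F_i = 10^(NF_i/10), G_i = 10^(G_i,dB/10)
  Stage 1: F_1 = 10^(2.74/10) = 1.879, G_1 = 10^(−2.74/10) = 0.5321
  Stage 2: F_2 = 10^(0.464/10) = 1.113, G_2 = 10^(14.6/10) = 28.84
  Stage 3: F_3 = 10^(3.68/10) = 2.333, G_3 = 10^(10.1/10) = 10.23
  Stage 4: F_4 = 10^(9.05/10) = 8.035, G_4 = 10^(−6.69/10) = 0.2143
Friis cascade:
  F = 1.879 + (1.113 − 1)/0.5321 + (2.333 − 1)/15.35 + (8.035 − 1)/157.0 = 2.223
NF = 10 log₁₀(2.223) = 3.47 dB

3.47 dB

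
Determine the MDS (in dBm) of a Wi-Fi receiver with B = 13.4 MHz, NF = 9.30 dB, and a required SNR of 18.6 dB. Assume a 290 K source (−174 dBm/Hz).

−74.8 dBm

Sensitivity = −174 + 10 log₁₀(B) + NF + SNR_min
= −174 + 71.27 + 9.30 + 18.6
= −74.83 dBm → −74.8 dBm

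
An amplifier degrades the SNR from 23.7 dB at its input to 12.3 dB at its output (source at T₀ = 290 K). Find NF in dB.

NF (dB) = SNR_in(dB) − SNR_out(dB) when the source is at T₀
NF = 23.7 − 12.3 = 11.4 dB

11.4 dB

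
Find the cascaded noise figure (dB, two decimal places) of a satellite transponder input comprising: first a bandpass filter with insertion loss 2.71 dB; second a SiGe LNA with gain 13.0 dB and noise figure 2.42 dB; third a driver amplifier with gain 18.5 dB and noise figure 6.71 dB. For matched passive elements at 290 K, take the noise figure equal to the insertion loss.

5.57 dB

Convert to linear (a loss of L dB is a gain of −L dB): F_i = 10^(NF_i/10), G_i = 10^(G_i,dB/10)
  Stage 1: F_1 = 10^(2.71/10) = 1.866, G_1 = 10^(−2.71/10) = 0.5358
  Stage 2: F_2 = 10^(2.42/10) = 1.746, G_2 = 10^(13.0/10) = 19.95
  Stage 3: F_3 = 10^(6.71/10) = 4.688, G_3 = 10^(18.5/10) = 70.79
Friis cascade:
  F = 1.866 + (1.746 − 1)/0.5358 + (4.688 − 1)/10.69 = 3.603
NF = 10 log₁₀(3.603) = 5.57 dB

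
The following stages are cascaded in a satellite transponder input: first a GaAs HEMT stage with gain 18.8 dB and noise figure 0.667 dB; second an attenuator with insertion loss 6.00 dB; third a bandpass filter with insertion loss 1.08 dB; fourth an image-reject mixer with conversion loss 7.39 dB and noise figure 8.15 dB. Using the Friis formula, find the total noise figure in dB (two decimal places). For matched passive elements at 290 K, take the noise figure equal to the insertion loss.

2.02 dB

Convert to linear (a loss of L dB is a gain of −L dB): F_i = 10^(NF_i/10), G_i = 10^(G_i,dB/10)
  Stage 1: F_1 = 10^(0.667/10) = 1.166, G_1 = 10^(18.8/10) = 75.86
  Stage 2: F_2 = 10^(6.00/10) = 3.981, G_2 = 10^(−6.00/10) = 0.2512
  Stage 3: F_3 = 10^(1.08/10) = 1.282, G_3 = 10^(−1.08/10) = 0.7798
  Stage 4: F_4 = 10^(8.15/10) = 6.531, G_4 = 10^(−7.39/10) = 0.1824
Friis cascade:
  F = 1.166 + (3.981 − 1)/75.86 + (1.282 − 1)/19.05 + (6.531 − 1)/14.86 = 1.592
NF = 10 log₁₀(1.592) = 2.02 dB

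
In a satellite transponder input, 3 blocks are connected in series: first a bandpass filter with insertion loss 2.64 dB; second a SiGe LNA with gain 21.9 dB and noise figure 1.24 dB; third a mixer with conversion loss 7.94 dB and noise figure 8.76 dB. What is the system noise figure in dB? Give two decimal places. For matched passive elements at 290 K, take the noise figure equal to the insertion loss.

4.02 dB

Convert to linear (a loss of L dB is a gain of −L dB): F_i = 10^(NF_i/10), G_i = 10^(G_i,dB/10)
  Stage 1: F_1 = 10^(2.64/10) = 1.837, G_1 = 10^(−2.64/10) = 0.5445
  Stage 2: F_2 = 10^(1.24/10) = 1.330, G_2 = 10^(21.9/10) = 154.9
  Stage 3: F_3 = 10^(8.76/10) = 7.516, G_3 = 10^(−7.94/10) = 0.1607
Friis cascade:
  F = 1.837 + (1.330 − 1)/0.5445 + (7.516 − 1)/84.33 = 2.521
NF = 10 log₁₀(2.521) = 4.02 dB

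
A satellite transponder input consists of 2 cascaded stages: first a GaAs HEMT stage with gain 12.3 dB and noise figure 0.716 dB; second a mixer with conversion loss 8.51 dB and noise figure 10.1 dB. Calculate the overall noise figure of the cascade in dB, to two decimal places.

2.36 dB

Convert to linear (a loss of L dB is a gain of −L dB): F_i = 10^(NF_i/10), G_i = 10^(G_i,dB/10)
  Stage 1: F_1 = 10^(0.716/10) = 1.179, G_1 = 10^(12.3/10) = 16.98
  Stage 2: F_2 = 10^(10.1/10) = 10.23, G_2 = 10^(−8.51/10) = 0.1409
Friis cascade:
  F = 1.179 + (10.23 − 1)/16.98 = 1.723
NF = 10 log₁₀(1.723) = 2.36 dB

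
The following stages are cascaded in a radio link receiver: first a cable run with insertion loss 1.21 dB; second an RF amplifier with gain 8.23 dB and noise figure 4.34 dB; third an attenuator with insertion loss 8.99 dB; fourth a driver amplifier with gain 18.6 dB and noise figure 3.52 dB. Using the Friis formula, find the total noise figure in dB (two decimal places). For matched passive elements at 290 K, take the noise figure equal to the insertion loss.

8.41 dB

Convert to linear (a loss of L dB is a gain of −L dB): F_i = 10^(NF_i/10), G_i = 10^(G_i,dB/10)
  Stage 1: F_1 = 10^(1.21/10) = 1.321, G_1 = 10^(−1.21/10) = 0.7568
  Stage 2: F_2 = 10^(4.34/10) = 2.716, G_2 = 10^(8.23/10) = 6.653
  Stage 3: F_3 = 10^(8.99/10) = 7.925, G_3 = 10^(−8.99/10) = 0.1262
  Stage 4: F_4 = 10^(3.52/10) = 2.249, G_4 = 10^(18.6/10) = 72.44
Friis cascade:
  F = 1.321 + (2.716 − 1)/0.7568 + (7.925 − 1)/5.035 + (2.249 − 1)/0.6353 = 6.931
NF = 10 log₁₀(6.931) = 8.41 dB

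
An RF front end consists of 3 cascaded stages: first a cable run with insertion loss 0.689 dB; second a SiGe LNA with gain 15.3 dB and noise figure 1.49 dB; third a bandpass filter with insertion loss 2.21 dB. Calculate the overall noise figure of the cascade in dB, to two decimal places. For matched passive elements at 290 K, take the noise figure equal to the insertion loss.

Convert to linear (a loss of L dB is a gain of −L dB): F_i = 10^(NF_i/10), G_i = 10^(G_i,dB/10)
  Stage 1: F_1 = 10^(0.689/10) = 1.172, G_1 = 10^(−0.689/10) = 0.8533
  Stage 2: F_2 = 10^(1.49/10) = 1.409, G_2 = 10^(15.3/10) = 33.88
  Stage 3: F_3 = 10^(2.21/10) = 1.663, G_3 = 10^(−2.21/10) = 0.6012
Friis cascade:
  F = 1.172 + (1.409 − 1)/0.8533 + (1.663 − 1)/28.91 = 1.675
NF = 10 log₁₀(1.675) = 2.24 dB

2.24 dB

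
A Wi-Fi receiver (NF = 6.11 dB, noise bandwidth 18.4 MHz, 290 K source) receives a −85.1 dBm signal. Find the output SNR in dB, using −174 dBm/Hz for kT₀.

Noise floor: N = −174 + 10 log₁₀(B) + NF
10 log₁₀(1.84×10⁷) = 72.65 dB
N = −174 + 72.65 + 6.11 = −95.24 dBm
SNR = P_sig − N = −85.1 − (−95.24) = 10.14 dB → 10.1 dB

10.1 dB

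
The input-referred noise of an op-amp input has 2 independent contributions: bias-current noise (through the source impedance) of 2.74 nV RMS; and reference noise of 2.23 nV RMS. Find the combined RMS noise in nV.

3.53 nV

Uncorrelated sources add in power (mean-square): V_tot = √(ΣV_i²)
V_tot = √[(2.74×10⁻⁹)² + (2.23×10⁻⁹)²] = 3.53×10⁻⁹ V = 3.53 nV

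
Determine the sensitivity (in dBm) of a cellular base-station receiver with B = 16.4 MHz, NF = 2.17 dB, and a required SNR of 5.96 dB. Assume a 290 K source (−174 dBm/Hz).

−93.7 dBm

Sensitivity = −174 + 10 log₁₀(B) + NF + SNR_min
= −174 + 72.15 + 2.17 + 5.96
= −93.72 dBm → −93.7 dBm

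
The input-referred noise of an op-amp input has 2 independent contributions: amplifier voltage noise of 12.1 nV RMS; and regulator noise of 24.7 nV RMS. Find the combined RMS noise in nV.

27.5 nV

Uncorrelated sources add in power (mean-square): V_tot = √(ΣV_i²)
V_tot = √[(1.21×10⁻⁸)² + (2.47×10⁻⁸)²] = 2.75×10⁻⁸ V = 27.5 nV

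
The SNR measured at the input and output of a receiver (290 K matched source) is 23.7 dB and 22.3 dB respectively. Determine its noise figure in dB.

1.4 dB

NF (dB) = SNR_in(dB) − SNR_out(dB) when the source is at T₀
NF = 23.7 − 22.3 = 1.4 dB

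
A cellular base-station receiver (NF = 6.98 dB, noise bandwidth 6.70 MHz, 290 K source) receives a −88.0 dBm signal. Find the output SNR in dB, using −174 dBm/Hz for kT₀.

Noise floor: N = −174 + 10 log₁₀(B) + NF
10 log₁₀(6.70×10⁶) = 68.26 dB
N = −174 + 68.26 + 6.98 = −98.76 dBm
SNR = P_sig − N = −88.0 − (−98.76) = 10.76 dB → 10.8 dB

10.8 dB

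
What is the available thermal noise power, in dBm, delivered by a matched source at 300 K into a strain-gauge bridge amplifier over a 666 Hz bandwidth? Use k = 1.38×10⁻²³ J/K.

P_n = kTB = 1.38×10⁻²³ × 300 × 6.66×10² = 2.76×10⁻¹⁸ W
In dBm: 10 log₁₀(2.76×10⁻¹⁸ / 10⁻³) = −145.6 dBm

−145.6 dBm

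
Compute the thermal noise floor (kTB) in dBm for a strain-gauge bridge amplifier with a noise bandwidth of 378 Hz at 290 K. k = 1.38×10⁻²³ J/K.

−148.2 dBm

P_n = kTB = 1.38×10⁻²³ × 290 × 3.78×10² = 1.51×10⁻¹⁸ W
In dBm: 10 log₁₀(1.51×10⁻¹⁸ / 10⁻³) = −148.2 dBm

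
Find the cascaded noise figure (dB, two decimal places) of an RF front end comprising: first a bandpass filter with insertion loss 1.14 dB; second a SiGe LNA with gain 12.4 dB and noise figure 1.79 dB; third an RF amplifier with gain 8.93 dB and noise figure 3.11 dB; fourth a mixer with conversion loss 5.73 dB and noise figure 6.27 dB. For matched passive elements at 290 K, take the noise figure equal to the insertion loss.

Convert to linear (a loss of L dB is a gain of −L dB): F_i = 10^(NF_i/10), G_i = 10^(G_i,dB/10)
  Stage 1: F_1 = 10^(1.14/10) = 1.300, G_1 = 10^(−1.14/10) = 0.7691
  Stage 2: F_2 = 10^(1.79/10) = 1.510, G_2 = 10^(12.4/10) = 17.38
  Stage 3: F_3 = 10^(3.11/10) = 2.046, G_3 = 10^(8.93/10) = 7.816
  Stage 4: F_4 = 10^(6.27/10) = 4.236, G_4 = 10^(−5.73/10) = 0.2673
Friis cascade:
  F = 1.300 + (1.510 − 1)/0.7691 + (2.046 − 1)/13.37 + (4.236 − 1)/104.5 = 2.073
NF = 10 log₁₀(2.073) = 3.17 dB

3.17 dB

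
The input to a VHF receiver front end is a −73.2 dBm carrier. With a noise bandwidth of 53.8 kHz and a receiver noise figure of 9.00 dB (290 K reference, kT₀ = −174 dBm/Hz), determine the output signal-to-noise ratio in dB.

Noise floor: N = −174 + 10 log₁₀(B) + NF
10 log₁₀(5.38×10⁴) = 47.31 dB
N = −174 + 47.31 + 9.00 = −117.69 dBm
SNR = P_sig − N = −73.2 − (−117.69) = 44.49 dB → 44.5 dB

44.5 dB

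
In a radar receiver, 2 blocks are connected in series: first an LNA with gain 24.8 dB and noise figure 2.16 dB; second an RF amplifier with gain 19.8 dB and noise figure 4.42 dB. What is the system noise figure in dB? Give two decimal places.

Convert to linear (a loss of L dB is a gain of −L dB): F_i = 10^(NF_i/10), G_i = 10^(G_i,dB/10)
  Stage 1: F_1 = 10^(2.16/10) = 1.644, G_1 = 10^(24.8/10) = 302.0
  Stage 2: F_2 = 10^(4.42/10) = 2.767, G_2 = 10^(19.8/10) = 95.50
Friis cascade:
  F = 1.644 + (2.767 − 1)/302.0 = 1.650
NF = 10 log₁₀(1.650) = 2.18 dB

2.18 dB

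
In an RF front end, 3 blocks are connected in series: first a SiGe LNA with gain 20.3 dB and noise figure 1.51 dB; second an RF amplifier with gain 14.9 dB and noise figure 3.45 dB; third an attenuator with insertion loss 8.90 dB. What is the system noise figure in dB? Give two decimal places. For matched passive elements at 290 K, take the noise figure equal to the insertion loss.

1.55 dB

Convert to linear (a loss of L dB is a gain of −L dB): F_i = 10^(NF_i/10), G_i = 10^(G_i,dB/10)
  Stage 1: F_1 = 10^(1.51/10) = 1.416, G_1 = 10^(20.3/10) = 107.2
  Stage 2: F_2 = 10^(3.45/10) = 2.213, G_2 = 10^(14.9/10) = 30.90
  Stage 3: F_3 = 10^(8.90/10) = 7.762, G_3 = 10^(−8.90/10) = 0.1288
Friis cascade:
  F = 1.416 + (2.213 − 1)/107.2 + (7.762 − 1)/3311 = 1.429
NF = 10 log₁₀(1.429) = 1.55 dB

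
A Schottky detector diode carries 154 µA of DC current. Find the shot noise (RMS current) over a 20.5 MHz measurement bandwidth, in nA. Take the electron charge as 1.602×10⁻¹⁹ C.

I_n = √(2qI·B)
2qI·B = 2 × 1.602×10⁻¹⁹ × 1.54×10⁻⁴ × 2.05×10⁷ = 1.01×10⁻¹⁵ A²
I_n = √(1.01×10⁻¹⁵) = 3.18×10⁻⁸ A = 31.8 nA

31.8 nA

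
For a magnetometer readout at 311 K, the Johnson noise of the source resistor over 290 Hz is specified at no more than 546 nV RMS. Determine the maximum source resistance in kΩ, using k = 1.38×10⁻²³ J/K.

59.9 kΩ

Johnson–Nyquist: V_n = √(4kTRB) ⇒ R = V_n² / (4kTB)
4kTB = 4 × 1.38×10⁻²³ × 311 × 2.90×10² = 4.98×10⁻¹⁸
R = (5.46×10⁻⁷)² / 4.98×10⁻¹⁸ = 5.99×10⁴ Ω = 59.9 kΩ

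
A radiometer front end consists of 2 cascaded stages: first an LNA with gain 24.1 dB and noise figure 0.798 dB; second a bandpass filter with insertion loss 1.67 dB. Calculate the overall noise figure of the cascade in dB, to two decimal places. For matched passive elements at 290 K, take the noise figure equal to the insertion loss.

0.80 dB

Convert to linear (a loss of L dB is a gain of −L dB): F_i = 10^(NF_i/10), G_i = 10^(G_i,dB/10)
  Stage 1: F_1 = 10^(0.798/10) = 1.202, G_1 = 10^(24.1/10) = 257.0
  Stage 2: F_2 = 10^(1.67/10) = 1.469, G_2 = 10^(−1.67/10) = 0.6808
Friis cascade:
  F = 1.202 + (1.469 − 1)/257.0 = 1.204
NF = 10 log₁₀(1.204) = 0.80 dB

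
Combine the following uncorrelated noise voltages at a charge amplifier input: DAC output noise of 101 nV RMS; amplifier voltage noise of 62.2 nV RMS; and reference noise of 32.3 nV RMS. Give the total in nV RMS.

Uncorrelated sources add in power (mean-square): V_tot = √(ΣV_i²)
V_tot = √[(1.01×10⁻⁷)² + (6.22×10⁻⁸)² + (3.23×10⁻⁸)²] = 1.23×10⁻⁷ V = 123 nV

123 nV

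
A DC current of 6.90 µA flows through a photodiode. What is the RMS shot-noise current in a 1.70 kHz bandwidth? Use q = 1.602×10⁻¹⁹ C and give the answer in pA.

I_n = √(2qI·B)
2qI·B = 2 × 1.602×10⁻¹⁹ × 6.90×10⁻⁶ × 1.70×10³ = 3.76×10⁻²¹ A²
I_n = √(3.76×10⁻²¹) = 6.13×10⁻¹¹ A = 61.3 pA

61.3 pA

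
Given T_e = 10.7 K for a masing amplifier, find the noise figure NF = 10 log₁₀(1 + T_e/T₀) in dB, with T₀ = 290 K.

0.157 dB

F = 1 + T_e/T₀ = 1 + 10.7/290 = 1.0369
NF = 10 log₁₀(1.0369) = 0.157 dB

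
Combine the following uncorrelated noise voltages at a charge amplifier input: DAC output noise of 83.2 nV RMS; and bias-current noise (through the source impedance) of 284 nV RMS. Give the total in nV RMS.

296 nV

Uncorrelated sources add in power (mean-square): V_tot = √(ΣV_i²)
V_tot = √[(8.32×10⁻⁸)² + (2.84×10⁻⁷)²] = 2.96×10⁻⁷ V = 296 nV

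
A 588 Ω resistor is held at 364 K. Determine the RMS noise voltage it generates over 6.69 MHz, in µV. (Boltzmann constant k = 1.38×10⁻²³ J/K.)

8.89 µV

V_n = √(4kTRB)
4kTRB = 4 × 1.38×10⁻²³ × 364 × 5.88×10² × 6.69×10⁶ = 7.90×10⁻¹¹ V²
V_n = √(7.90×10⁻¹¹) = 8.89×10⁻⁶ V = 8.89 µV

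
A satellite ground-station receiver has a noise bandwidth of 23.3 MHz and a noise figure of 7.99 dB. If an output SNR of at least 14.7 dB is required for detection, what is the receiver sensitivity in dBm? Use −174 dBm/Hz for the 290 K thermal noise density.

−77.6 dBm

Sensitivity = −174 + 10 log₁₀(B) + NF + SNR_min
= −174 + 73.67 + 7.99 + 14.7
= −77.64 dBm → −77.6 dBm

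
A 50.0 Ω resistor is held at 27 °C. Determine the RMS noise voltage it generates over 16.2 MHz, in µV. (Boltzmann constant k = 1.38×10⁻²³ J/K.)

T = 27 °C + 273.15 = 300.15 K
V_n = √(4kTRB)
4kTRB = 4 × 1.38×10⁻²³ × 300.15 × 5.00×10¹ × 1.62×10⁷ = 1.34×10⁻¹¹ V²
V_n = √(1.34×10⁻¹¹) = 3.66×10⁻⁶ V = 3.66 µV

3.66 µV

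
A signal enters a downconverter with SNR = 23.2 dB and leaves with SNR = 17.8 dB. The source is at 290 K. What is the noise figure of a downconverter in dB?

NF (dB) = SNR_in(dB) − SNR_out(dB) when the source is at T₀
NF = 23.2 − 17.8 = 5.4 dB

5.4 dB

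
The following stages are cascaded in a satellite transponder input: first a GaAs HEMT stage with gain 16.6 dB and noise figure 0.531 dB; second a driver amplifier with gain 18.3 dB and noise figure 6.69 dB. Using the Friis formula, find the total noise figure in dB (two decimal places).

0.83 dB

Convert to linear (a loss of L dB is a gain of −L dB): F_i = 10^(NF_i/10), G_i = 10^(G_i,dB/10)
  Stage 1: F_1 = 10^(0.531/10) = 1.130, G_1 = 10^(16.6/10) = 45.71
  Stage 2: F_2 = 10^(6.69/10) = 4.667, G_2 = 10^(18.3/10) = 67.61
Friis cascade:
  F = 1.130 + (4.667 − 1)/45.71 = 1.210
NF = 10 log₁₀(1.210) = 0.83 dB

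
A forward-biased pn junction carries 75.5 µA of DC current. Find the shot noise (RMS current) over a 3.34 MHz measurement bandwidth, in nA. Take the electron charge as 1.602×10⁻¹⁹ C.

8.99 nA

I_n = √(2qI·B)
2qI·B = 2 × 1.602×10⁻¹⁹ × 7.55×10⁻⁵ × 3.34×10⁶ = 8.08×10⁻¹⁷ A²
I_n = √(8.08×10⁻¹⁷) = 8.99×10⁻⁹ A = 8.99 nA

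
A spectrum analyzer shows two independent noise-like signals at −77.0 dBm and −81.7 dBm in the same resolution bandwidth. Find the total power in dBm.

−75.7 dBm

Convert to linear, add, convert back:
P₁ = 2.00×10⁻¹¹ W, P₂ = 6.76×10⁻¹² W
P_tot = 2.67×10⁻¹¹ W → 10 log₁₀(P_tot / 10⁻³) = −75.7 dBm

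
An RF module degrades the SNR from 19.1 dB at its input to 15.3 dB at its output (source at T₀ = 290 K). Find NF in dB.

3.8 dB

NF (dB) = SNR_in(dB) − SNR_out(dB) when the source is at T₀
NF = 19.1 − 15.3 = 3.8 dB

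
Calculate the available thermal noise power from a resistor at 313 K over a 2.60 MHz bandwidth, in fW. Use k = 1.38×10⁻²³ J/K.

11.2 fW

P_n = kTB = 1.38×10⁻²³ × 313 × 2.60×10⁶ = 1.12×10⁻¹⁴ W = 11.2 fW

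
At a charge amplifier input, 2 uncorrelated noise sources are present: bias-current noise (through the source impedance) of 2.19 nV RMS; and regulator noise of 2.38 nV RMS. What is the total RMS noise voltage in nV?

Uncorrelated sources add in power (mean-square): V_tot = √(ΣV_i²)
V_tot = √[(2.19×10⁻⁹)² + (2.38×10⁻⁹)²] = 3.23×10⁻⁹ V = 3.23 nV

3.23 nV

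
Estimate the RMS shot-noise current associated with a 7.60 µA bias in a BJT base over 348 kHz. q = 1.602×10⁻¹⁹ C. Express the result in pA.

I_n = √(2qI·B)
2qI·B = 2 × 1.602×10⁻¹⁹ × 7.60×10⁻⁶ × 3.48×10⁵ = 8.47×10⁻¹⁹ A²
I_n = √(8.47×10⁻¹⁹) = 9.21×10⁻¹⁰ A = 921 pA

921 pA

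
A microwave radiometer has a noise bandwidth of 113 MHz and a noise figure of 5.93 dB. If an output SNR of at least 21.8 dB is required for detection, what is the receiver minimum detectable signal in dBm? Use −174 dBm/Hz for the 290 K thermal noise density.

Sensitivity = −174 + 10 log₁₀(B) + NF + SNR_min
= −174 + 80.53 + 5.93 + 21.8
= −65.74 dBm → −65.7 dBm

−65.7 dBm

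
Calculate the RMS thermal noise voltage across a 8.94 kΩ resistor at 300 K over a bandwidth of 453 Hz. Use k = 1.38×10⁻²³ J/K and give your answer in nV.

259 nV

V_n = √(4kTRB)
4kTRB = 4 × 1.38×10⁻²³ × 300 × 8.94×10³ × 4.53×10² = 6.71×10⁻¹⁴ V²
V_n = √(6.71×10⁻¹⁴) = 2.59×10⁻⁷ V = 259 nV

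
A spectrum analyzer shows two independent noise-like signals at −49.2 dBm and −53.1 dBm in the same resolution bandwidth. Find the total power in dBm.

−47.7 dBm

Convert to linear, add, convert back:
P₁ = 1.20×10⁻⁸ W, P₂ = 4.90×10⁻⁹ W
P_tot = 1.69×10⁻⁸ W → 10 log₁₀(P_tot / 10⁻³) = −47.7 dBm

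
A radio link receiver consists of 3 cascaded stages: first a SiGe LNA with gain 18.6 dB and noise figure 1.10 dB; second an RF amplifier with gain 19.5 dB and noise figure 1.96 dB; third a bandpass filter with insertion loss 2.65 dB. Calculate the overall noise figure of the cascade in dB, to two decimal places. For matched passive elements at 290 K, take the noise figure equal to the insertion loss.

Convert to linear (a loss of L dB is a gain of −L dB): F_i = 10^(NF_i/10), G_i = 10^(G_i,dB/10)
  Stage 1: F_1 = 10^(1.10/10) = 1.288, G_1 = 10^(18.6/10) = 72.44
  Stage 2: F_2 = 10^(1.96/10) = 1.570, G_2 = 10^(19.5/10) = 89.13
  Stage 3: F_3 = 10^(2.65/10) = 1.841, G_3 = 10^(−2.65/10) = 0.5433
Friis cascade:
  F = 1.288 + (1.570 − 1)/72.44 + (1.841 − 1)/6457 = 1.296
NF = 10 log₁₀(1.296) = 1.13 dB

1.13 dB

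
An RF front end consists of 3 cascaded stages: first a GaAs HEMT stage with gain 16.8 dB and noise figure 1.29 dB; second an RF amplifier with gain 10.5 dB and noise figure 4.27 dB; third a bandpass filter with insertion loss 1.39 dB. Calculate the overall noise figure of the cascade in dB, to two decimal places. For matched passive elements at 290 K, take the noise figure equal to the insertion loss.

Convert to linear (a loss of L dB is a gain of −L dB): F_i = 10^(NF_i/10), G_i = 10^(G_i,dB/10)
  Stage 1: F_1 = 10^(1.29/10) = 1.346, G_1 = 10^(16.8/10) = 47.86
  Stage 2: F_2 = 10^(4.27/10) = 2.673, G_2 = 10^(10.5/10) = 11.22
  Stage 3: F_3 = 10^(1.39/10) = 1.377, G_3 = 10^(−1.39/10) = 0.7261
Friis cascade:
  F = 1.346 + (2.673 − 1)/47.86 + (1.377 − 1)/537.0 = 1.382
NF = 10 log₁₀(1.382) = 1.40 dB

1.40 dB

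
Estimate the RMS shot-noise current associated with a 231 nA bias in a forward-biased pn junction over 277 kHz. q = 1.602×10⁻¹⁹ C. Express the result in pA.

I_n = √(2qI·B)
2qI·B = 2 × 1.602×10⁻¹⁹ × 2.31×10⁻⁷ × 2.77×10⁵ = 2.05×10⁻²⁰ A²
I_n = √(2.05×10⁻²⁰) = 1.43×10⁻¹⁰ A = 143 pA

143 pA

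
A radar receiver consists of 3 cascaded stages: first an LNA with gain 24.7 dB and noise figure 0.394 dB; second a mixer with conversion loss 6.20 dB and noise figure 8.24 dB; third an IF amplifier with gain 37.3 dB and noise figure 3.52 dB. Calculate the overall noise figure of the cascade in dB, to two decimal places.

Convert to linear (a loss of L dB is a gain of −L dB): F_i = 10^(NF_i/10), G_i = 10^(G_i,dB/10)
  Stage 1: F_1 = 10^(0.394/10) = 1.095, G_1 = 10^(24.7/10) = 295.1
  Stage 2: F_2 = 10^(8.24/10) = 6.668, G_2 = 10^(−6.20/10) = 0.2399
  Stage 3: F_3 = 10^(3.52/10) = 2.249, G_3 = 10^(37.3/10) = 5370
Friis cascade:
  F = 1.095 + (6.668 − 1)/295.1 + (2.249 − 1)/70.79 = 1.132
NF = 10 log₁₀(1.132) = 0.54 dB

0.54 dB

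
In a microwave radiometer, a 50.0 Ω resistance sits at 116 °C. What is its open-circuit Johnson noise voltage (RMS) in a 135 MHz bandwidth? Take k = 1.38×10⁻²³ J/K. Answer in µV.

T = 116 °C + 273.15 = 389.15 K
V_n = √(4kTRB)
4kTRB = 4 × 1.38×10⁻²³ × 389.15 × 5.00×10¹ × 1.35×10⁸ = 1.45×10⁻¹⁰ V²
V_n = √(1.45×10⁻¹⁰) = 1.20×10⁻⁵ V = 12.0 µV

12.0 µV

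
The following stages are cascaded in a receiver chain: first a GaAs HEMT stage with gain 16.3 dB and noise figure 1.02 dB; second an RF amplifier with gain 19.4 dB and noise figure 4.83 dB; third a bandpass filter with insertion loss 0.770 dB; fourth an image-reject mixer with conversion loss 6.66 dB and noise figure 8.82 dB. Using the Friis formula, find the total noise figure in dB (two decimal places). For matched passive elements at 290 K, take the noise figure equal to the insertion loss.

Convert to linear (a loss of L dB is a gain of −L dB): F_i = 10^(NF_i/10), G_i = 10^(G_i,dB/10)
  Stage 1: F_1 = 10^(1.02/10) = 1.265, G_1 = 10^(16.3/10) = 42.66
  Stage 2: F_2 = 10^(4.83/10) = 3.041, G_2 = 10^(19.4/10) = 87.10
  Stage 3: F_3 = 10^(0.770/10) = 1.194, G_3 = 10^(−0.770/10) = 0.8375
  Stage 4: F_4 = 10^(8.82/10) = 7.621, G_4 = 10^(−6.66/10) = 0.2158
Friis cascade:
  F = 1.265 + (3.041 − 1)/42.66 + (1.194 − 1)/3715 + (7.621 − 1)/3112 = 1.315
NF = 10 log₁₀(1.315) = 1.19 dB

1.19 dB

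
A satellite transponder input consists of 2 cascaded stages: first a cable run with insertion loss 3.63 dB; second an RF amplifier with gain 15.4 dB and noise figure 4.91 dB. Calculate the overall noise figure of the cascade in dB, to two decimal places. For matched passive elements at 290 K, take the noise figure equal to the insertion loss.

8.54 dB

Convert to linear (a loss of L dB is a gain of −L dB): F_i = 10^(NF_i/10), G_i = 10^(G_i,dB/10)
  Stage 1: F_1 = 10^(3.63/10) = 2.307, G_1 = 10^(−3.63/10) = 0.4335
  Stage 2: F_2 = 10^(4.91/10) = 3.097, G_2 = 10^(15.4/10) = 34.67
Friis cascade:
  F = 2.307 + (3.097 − 1)/0.4335 = 7.145
NF = 10 log₁₀(7.145) = 8.54 dB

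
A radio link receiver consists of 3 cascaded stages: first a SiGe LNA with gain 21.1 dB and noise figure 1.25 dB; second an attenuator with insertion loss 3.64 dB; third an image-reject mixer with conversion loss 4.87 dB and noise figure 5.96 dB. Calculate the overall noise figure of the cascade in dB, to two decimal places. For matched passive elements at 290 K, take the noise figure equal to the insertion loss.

Convert to linear (a loss of L dB is a gain of −L dB): F_i = 10^(NF_i/10), G_i = 10^(G_i,dB/10)
  Stage 1: F_1 = 10^(1.25/10) = 1.334, G_1 = 10^(21.1/10) = 128.8
  Stage 2: F_2 = 10^(3.64/10) = 2.312, G_2 = 10^(−3.64/10) = 0.4325
  Stage 3: F_3 = 10^(5.96/10) = 3.945, G_3 = 10^(−4.87/10) = 0.3258
Friis cascade:
  F = 1.334 + (2.312 − 1)/128.8 + (3.945 − 1)/55.72 = 1.397
NF = 10 log₁₀(1.397) = 1.45 dB

1.45 dB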